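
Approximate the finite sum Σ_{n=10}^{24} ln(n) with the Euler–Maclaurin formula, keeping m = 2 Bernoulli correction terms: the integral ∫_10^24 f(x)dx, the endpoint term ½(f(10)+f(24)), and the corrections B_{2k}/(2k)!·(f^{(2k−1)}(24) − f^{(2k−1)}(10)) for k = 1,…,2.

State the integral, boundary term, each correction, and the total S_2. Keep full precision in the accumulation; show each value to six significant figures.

∫_10^24 ln(x) dx evaluates to 39.2474.
Endpoint term: (f(10) + f(24))/2 = (2.30259 + 3.17805)/2 = 2.74032.
So far: 41.9878.
Order-1 term: 1/12 · (0.0416667 − 0.100000) = -0.00486111.
Running total after k=1: 41.9829.
Order-2 term: −1/720 · (0.000144676 − 0.00200000) = 2.57684e-06.

S_2 ≈ 41.9829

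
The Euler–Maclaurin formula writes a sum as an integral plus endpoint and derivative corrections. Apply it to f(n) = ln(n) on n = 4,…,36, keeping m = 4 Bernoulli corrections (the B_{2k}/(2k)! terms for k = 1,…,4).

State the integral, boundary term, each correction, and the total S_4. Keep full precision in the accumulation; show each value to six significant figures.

S_4 ≈ 93.9279

∫_4^36 ln(x) dx evaluates to 91.4615.
½[f(4) + f(36)] = ½[1.38629 + 3.58352] = 2.48491.
So far: 93.9464.
k=1: B_{2}/(2)! × [f^{(1)}(36) − f^{(1)}(4)] = 1/12 × (0.0277778 − 0.250000) = -0.0185185.
After k=1: 93.9279.
k=2: B_{4}/(4)! × [f^{(3)}(36) − f^{(3)}(4)] = −1/720 × (4.28669e-05 − 0.0312500) = 4.33432e-05.
After k=2: 93.9279.
k=3: B_{6}/(6)! × [f^{(5)}(36) − f^{(5)}(4)] = 1/30240 × (3.96916e-07 − 0.0234375) = -7.75036e-07.
After k=3: 93.9279.
k=4: B_{8}/(8)! × [f^{(7)}(36) − f^{(7)}(4)] = −1/1209600 × (9.18787e-09 − 0.0439453) = 3.63304e-08.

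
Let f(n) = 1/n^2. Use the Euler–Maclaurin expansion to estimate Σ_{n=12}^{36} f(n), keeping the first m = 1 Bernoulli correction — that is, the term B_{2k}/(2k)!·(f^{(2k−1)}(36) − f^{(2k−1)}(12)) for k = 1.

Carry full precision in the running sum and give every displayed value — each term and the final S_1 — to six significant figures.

Integral: ∫_12^36 1/x^2 dx = 0.0555556.
½[f(12) + f(36)] = ½[0.00694444 + 0.000771605] = 0.00385802.
So far: 0.0594136.
Correction k=1: B_{2}/2! · (f^{(1)}(36) − f^{(1)}(12)) = 1/12 · (-4.28669e-05 − (-0.00115741)) = 9.28784e-05.

S_1 ≈ 0.0595065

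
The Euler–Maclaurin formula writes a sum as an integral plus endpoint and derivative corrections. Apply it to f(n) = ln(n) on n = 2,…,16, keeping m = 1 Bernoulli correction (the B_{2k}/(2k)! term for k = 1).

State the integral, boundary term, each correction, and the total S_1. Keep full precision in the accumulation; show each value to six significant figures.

The integral term ∫_2^16 ln(x) dx = 28.9751.
Endpoint term: (f(2) + f(16))/2 = (0.693147 + 2.77259)/2 = 1.73287.
Integral + boundary = 30.7080.
k=1: B_{2}/(2)! × [f^{(1)}(16) − f^{(1)}(2)] = 1/12 × (0.0625000 − 0.500000) = -0.0364583.

S_1 ≈ 30.6715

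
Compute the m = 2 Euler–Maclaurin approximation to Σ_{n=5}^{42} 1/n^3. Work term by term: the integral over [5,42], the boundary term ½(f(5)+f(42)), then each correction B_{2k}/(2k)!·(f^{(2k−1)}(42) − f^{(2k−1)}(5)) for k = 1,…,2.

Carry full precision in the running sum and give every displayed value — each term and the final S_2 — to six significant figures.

S_2 ≈ 0.0241179

The integral term ∫_5^42 1/x^3 dx = 0.0197166.
Endpoint term: (f(5) + f(42))/2 = (0.00800000 + 1.34975e-05)/2 = 0.00400675.
So far: 0.0237233.
Correction k=1: B_{2}/2! · (f^{(1)}(42) − f^{(1)}(5)) = 1/12 · (-9.64104e-07 − (-0.00480000)) = 0.000399920.
Partial sum through k=1: 0.0241232.
Correction k=2: B_{4}/4! · (f^{(3)}(42) − f^{(3)}(5)) = −1/720 · (-1.09309e-08 − (-0.00384000)) = -5.33332e-06.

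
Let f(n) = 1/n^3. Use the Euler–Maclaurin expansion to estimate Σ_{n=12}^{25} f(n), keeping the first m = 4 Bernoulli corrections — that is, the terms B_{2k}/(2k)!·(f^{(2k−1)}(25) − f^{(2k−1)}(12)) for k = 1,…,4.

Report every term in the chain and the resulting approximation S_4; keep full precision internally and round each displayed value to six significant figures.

∫_12^25 1/x^3 dx evaluates to 0.00267222.
½[f(12) + f(25)] = ½[0.000578704 + 6.40000e-05] = 0.000321352.
Running total after boundary: 0.00299357.
k=1: B_{2}/(2)! × [f^{(1)}(25) − f^{(1)}(12)] = 1/12 × (-7.68000e-06 − (-0.000144676)) = 1.14163e-05.
After k=1: 0.00300499.
k=2: B_{4}/(4)! × [f^{(3)}(25) − f^{(3)}(12)] = −1/720 × (-2.45760e-07 − (-2.00939e-05)) = -2.75668e-08.
After k=2: 0.00300496.
k=3: B_{6}/(6)! × [f^{(5)}(25) − f^{(5)}(12)] = 1/30240 × (-1.65151e-08 − (-5.86071e-06)) = 1.93261e-10.
After k=3: 0.00300496.
k=4: B_{8}/(8)! × [f^{(7)}(25) − f^{(7)}(12)] = −1/1209600 × (-1.90254e-09 − (-2.93036e-06)) = -2.42101e-12.

S_4 ≈ 0.00300496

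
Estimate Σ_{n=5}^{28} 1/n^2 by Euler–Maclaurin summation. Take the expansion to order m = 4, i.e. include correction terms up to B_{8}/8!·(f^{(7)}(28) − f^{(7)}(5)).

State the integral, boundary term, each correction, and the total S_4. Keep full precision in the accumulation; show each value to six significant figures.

∫_5^28 1/x^2 dx evaluates to 0.164286.
Endpoint term: (f(5) + f(28))/2 = (0.0400000 + 0.00127551)/2 = 0.0206378.
Integral + boundary = 0.184923.
Order-1 term: 1/12 · (-9.11079e-05 − (-0.0160000)) = 0.00132574.
Partial sum through k=1: 0.186249.
Order-2 term: −1/720 · (-1.39451e-06 − (-0.00768000)) = -1.06647e-05.
Partial sum through k=2: 0.186239.
Order-3 term: 1/30240 · (-5.33613e-08 − (-0.00921600)) = 3.04760e-07.
Partial sum through k=3: 0.186239.
Order-4 term: −1/1209600 · (-3.81152e-09 − (-0.0206438)) = -1.70667e-08.

S_4 ≈ 0.186239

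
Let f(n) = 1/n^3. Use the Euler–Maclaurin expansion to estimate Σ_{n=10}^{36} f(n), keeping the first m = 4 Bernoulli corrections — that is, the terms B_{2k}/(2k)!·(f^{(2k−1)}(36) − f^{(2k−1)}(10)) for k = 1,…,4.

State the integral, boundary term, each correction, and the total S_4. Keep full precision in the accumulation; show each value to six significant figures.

S_4 ≈ 0.00514968

∫_10^36 1/x^3 dx evaluates to 0.00461420.
Endpoint term: (f(10) + f(36))/2 = (0.00100000 + 2.14335e-05)/2 = 0.000510717.
Integral + boundary = 0.00512491.
k=1: B_{2}/(2)! × [f^{(1)}(36) − f^{(1)}(10)] = 1/12 × (-1.78612e-06 − (-0.000300000)) = 2.48512e-05.
Partial sum through k=1: 0.00514977.
k=2: B_{4}/(4)! × [f^{(3)}(36) − f^{(3)}(10)] = −1/720 × (-2.75636e-08 − (-6.00000e-05)) = -8.32951e-08.
Partial sum through k=2: 0.00514968.
k=3: B_{6}/(6)! × [f^{(5)}(36) − f^{(5)}(10)] = 1/30240 × (-8.93265e-10 − (-2.52000e-05)) = 8.33304e-10.
Partial sum through k=3: 0.00514968.
k=4: B_{8}/(8)! × [f^{(7)}(36) − f^{(7)}(10)] = −1/1209600 × (-4.96259e-11 − (-1.81440e-05)) = -1.50000e-11.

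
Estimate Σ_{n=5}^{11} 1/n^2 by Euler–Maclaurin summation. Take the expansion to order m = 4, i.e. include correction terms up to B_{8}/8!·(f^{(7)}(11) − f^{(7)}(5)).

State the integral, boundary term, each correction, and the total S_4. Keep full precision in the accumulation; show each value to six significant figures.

Integral: ∫_5^11 1/x^2 dx = 0.109091.
Boundary: ½(f(5) + f(11)) = ½(0.0400000 + 0.00826446) = 0.0241322.
So far: 0.133223.
Correction k=1: B_{2}/2! · (f^{(1)}(11) − f^{(1)}(5)) = 1/12 · (-0.00150263 − (-0.0160000)) = 0.00120811.
Running total after k=1: 0.134431.
Correction k=2: B_{4}/4! · (f^{(3)}(11) − f^{(3)}(5)) = −1/720 · (-0.000149021 − (-0.00768000)) = -1.04597e-05.
Running total after k=2: 0.134421.
Correction k=3: B_{6}/6! · (f^{(5)}(11) − f^{(5)}(5)) = 1/30240 · (-3.69474e-05 − (-0.00921600)) = 3.03540e-07.
Running total after k=3: 0.134421.
Correction k=4: B_{8}/8! · (f^{(7)}(11) − f^{(7)}(5)) = −1/1209600 · (-1.70996e-05 − (-0.0206438)) = -1.70525e-08.

S_4 ≈ 0.134421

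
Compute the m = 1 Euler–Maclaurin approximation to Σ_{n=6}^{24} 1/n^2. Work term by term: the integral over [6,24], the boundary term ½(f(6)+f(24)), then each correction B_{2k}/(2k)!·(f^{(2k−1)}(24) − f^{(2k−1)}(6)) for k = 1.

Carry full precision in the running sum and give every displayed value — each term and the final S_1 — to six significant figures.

Integral: ∫_6^24 1/x^2 dx = 0.125000.
½[f(6) + f(24)] = ½[0.0277778 + 0.00173611] = 0.0147569.
So far: 0.139757.
Correction k=1: B_{2}/2! · (f^{(1)}(24) − f^{(1)}(6)) = 1/12 · (-0.000144676 − (-0.00925926)) = 0.000759549.

S_1 ≈ 0.140516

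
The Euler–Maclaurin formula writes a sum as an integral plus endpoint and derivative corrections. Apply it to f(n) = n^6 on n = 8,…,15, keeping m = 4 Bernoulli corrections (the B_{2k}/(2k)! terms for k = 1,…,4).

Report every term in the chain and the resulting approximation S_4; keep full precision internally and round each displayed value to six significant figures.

S_4 ≈ 3.02981e+07

Integral: ∫_8^15 x^6 dx = 2.41089e+07.
Boundary: ½(f(8) + f(15)) = ½(262144 + 1.13906e+07) = 5.82638e+06.
So far: 2.99353e+07.
k=1: B_{2}/(2)! × [f^{(1)}(15) − f^{(1)}(8)] = 1/12 × (4.55625e+06 − 196608) = 363304.
Partial sum through k=1: 3.02986e+07.
k=2: B_{4}/(4)! × [f^{(3)}(15) − f^{(3)}(8)] = −1/720 × (405000 − 61440.0) = -477.167.
Partial sum through k=2: 3.02981e+07.
k=3: B_{6}/(6)! × [f^{(5)}(15) − f^{(5)}(8)] = 1/30240 × (10800.0 − 5760.00) = 0.166667.
Partial sum through k=3: 3.02981e+07.
k=4: B_{8}/(8)! × [f^{(7)}(15) − f^{(7)}(8)] = −1/1209600 × (0.00000 − 0.00000) = 0.00000.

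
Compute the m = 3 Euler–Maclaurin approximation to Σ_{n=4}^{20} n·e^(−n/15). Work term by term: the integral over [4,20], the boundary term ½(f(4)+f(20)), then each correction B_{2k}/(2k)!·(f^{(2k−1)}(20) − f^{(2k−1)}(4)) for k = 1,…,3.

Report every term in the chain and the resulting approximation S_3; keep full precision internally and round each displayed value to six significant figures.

Integral: ∫_4^20 x·e^(−x/15) dx = 79.9011.
Boundary: ½(f(4) + f(20)) = ½(3.06371 + 5.27194) = 4.16783.
Integral + boundary = 84.0689.
Correction k=1: B_{2}/2! · (f^{(1)}(20) − f^{(1)}(4)) = 1/12 · (-0.0878657 − 0.561681) = -0.0541289.
Partial sum through k=1: 84.0148.
Correction k=2: B_{4}/4! · (f^{(3)}(20) − f^{(3)}(4)) = −1/720 · (0.00195257 − 0.00930461) = 1.02112e-05.
Partial sum through k=2: 84.0148.
Correction k=3: B_{6}/6! · (f^{(5)}(20) − f^{(5)}(4)) = 1/30240 · (1.90918e-05 − 7.16127e-05) = -1.73680e-09.

S_3 ≈ 84.0148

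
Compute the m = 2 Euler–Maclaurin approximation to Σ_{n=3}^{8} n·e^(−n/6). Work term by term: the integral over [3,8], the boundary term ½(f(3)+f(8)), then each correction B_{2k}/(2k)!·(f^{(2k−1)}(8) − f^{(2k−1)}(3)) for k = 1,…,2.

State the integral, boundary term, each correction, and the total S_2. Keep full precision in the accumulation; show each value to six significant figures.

The integral term ∫_3^8 x·e^(−x/6) dx = 10.6105.
Endpoint term: (f(3) + f(8))/2 = (1.81959 + 2.10878)/2 = 1.96418.
Running total after boundary: 12.5747.
Correction k=1: B_{2}/2! · (f^{(1)}(8) − f^{(1)}(3)) = 1/12 · (-0.0878657 − 0.303265) = -0.0325943.
After k=1: 12.5421.
Correction k=2: B_{4}/4! · (f^{(3)}(8) − f^{(3)}(3)) = −1/720 · (0.0122036 − 0.0421202) = 4.15509e-05.

S_2 ≈ 12.5421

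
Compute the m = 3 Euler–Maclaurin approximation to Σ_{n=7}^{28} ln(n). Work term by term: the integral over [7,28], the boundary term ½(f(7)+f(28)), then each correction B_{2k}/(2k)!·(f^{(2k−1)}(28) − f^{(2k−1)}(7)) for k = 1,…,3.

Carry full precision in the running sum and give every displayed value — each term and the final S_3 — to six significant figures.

S_3 ≈ 61.3105

∫_7^28 ln(x) dx evaluates to 58.6804.
Boundary: ½(f(7) + f(28)) = ½(1.94591 + 3.33220) = 2.63906.
So far: 61.3194.
Order-1 term: 1/12 · (0.0357143 − 0.142857) = -0.00892857.
After k=1: 61.3105.
Order-2 term: −1/720 · (9.11079e-05 − 0.00583090) = 7.97194e-06.
After k=2: 61.3105.
Order-3 term: 1/30240 · (1.39451e-06 − 0.00142798) = -4.71753e-08.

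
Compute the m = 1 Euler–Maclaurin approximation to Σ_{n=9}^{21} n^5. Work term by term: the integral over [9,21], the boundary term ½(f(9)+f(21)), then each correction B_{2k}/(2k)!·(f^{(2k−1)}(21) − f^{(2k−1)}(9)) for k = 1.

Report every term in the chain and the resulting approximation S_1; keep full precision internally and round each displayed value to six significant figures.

∫_9^21 x^5 dx evaluates to 1.42058e+07.
½[f(9) + f(21)] = ½[59049.0 + 4.08410e+06] = 2.07158e+06.
Running total after boundary: 1.62774e+07.
Order-1 term: 1/12 · (972405 − 32805.0) = 78300.0.

S_1 ≈ 1.63557e+07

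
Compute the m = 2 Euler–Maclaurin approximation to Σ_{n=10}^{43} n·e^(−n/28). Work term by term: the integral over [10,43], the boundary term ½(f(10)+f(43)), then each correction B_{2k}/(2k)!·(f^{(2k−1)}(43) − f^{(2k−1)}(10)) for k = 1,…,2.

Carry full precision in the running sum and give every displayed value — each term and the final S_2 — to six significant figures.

S_2 ≈ 324.512

Integral: ∫_10^43 x·e^(−x/28) dx = 316.432.
½[f(10) + f(43)] = ½[6.99673 + 9.25798] = 8.12735.
Integral + boundary = 324.559.
k=1: B_{2}/(2)! × [f^{(1)}(43) − f^{(1)}(10)] = 1/12 × (-0.115340 − 0.449789) = -0.0470941.
After k=1: 324.512.
k=2: B_{4}/(4)! × [f^{(3)}(43) − f^{(3)}(10)] = −1/720 × (0.000402122 − 0.00235859) = 2.71732e-06.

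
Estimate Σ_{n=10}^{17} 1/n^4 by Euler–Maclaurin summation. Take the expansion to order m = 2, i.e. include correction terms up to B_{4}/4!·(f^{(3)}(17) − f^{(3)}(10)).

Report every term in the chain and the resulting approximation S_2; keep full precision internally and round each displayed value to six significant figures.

S_2 ≈ 0.000324555

Integral: ∫_10^17 1/x^4 dx = 0.000265486.
Endpoint term: (f(10) + f(17))/2 = (0.000100000 + 1.19730e-05)/2 = 5.59865e-05.
Running total after boundary: 0.000321473.
k=1: B_{2}/(2)! × [f^{(1)}(17) − f^{(1)}(10)] = 1/12 × (-2.81719e-06 − (-4.00000e-05)) = 3.09857e-06.
Partial sum through k=1: 0.000324571.
k=2: B_{4}/(4)! × [f^{(3)}(17) − f^{(3)}(10)] = −1/720 × (-2.92441e-07 − (-1.20000e-05)) = -1.62605e-08.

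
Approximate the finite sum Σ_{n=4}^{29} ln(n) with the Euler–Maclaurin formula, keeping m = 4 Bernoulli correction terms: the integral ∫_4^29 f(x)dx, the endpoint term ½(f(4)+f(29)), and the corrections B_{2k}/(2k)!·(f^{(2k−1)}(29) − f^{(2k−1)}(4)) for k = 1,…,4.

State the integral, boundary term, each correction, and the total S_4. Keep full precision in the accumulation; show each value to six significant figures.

The integral term ∫_4^29 ln(x) dx = 67.1064.
½[f(4) + f(29)] = ½[1.38629 + 3.36730] = 2.37680.
Integral + boundary = 69.4832.
Correction k=1: B_{2}/2! · (f^{(1)}(29) − f^{(1)}(4)) = 1/12 · (0.0344828 − 0.250000) = -0.0179598.
Partial sum through k=1: 69.4652.
Correction k=2: B_{4}/4! · (f^{(3)}(29) − f^{(3)}(4)) = −1/720 · (8.20042e-05 − 0.0312500) = 4.32889e-05.
Partial sum through k=2: 69.4653.
Correction k=3: B_{6}/6! · (f^{(5)}(29) − f^{(5)}(4)) = 1/30240 · (1.17010e-06 − 0.0234375) = -7.75011e-07.
Partial sum through k=3: 69.4653.
Correction k=4: B_{8}/8! · (f^{(7)}(29) − f^{(7)}(4)) = −1/1209600 · (4.17394e-08 − 0.0439453) = 3.63304e-08.

S_4 ≈ 69.4653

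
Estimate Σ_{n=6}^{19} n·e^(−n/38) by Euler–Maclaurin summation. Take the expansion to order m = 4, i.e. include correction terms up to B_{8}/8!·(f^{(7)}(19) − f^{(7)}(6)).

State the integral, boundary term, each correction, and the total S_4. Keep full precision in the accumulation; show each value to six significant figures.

S_4 ≈ 122.331

∫_6^19 x·e^(−x/38) dx evaluates to 114.042.
Endpoint term: (f(6) + f(19))/2 = (5.12364 + 11.5241)/2 = 8.32386.
So far: 122.366.
Correction k=1: B_{2}/2! · (f^{(1)}(19) − f^{(1)}(6)) = 1/12 · (0.303265 − 0.719107) = -0.0346535.
After k=1: 122.331.
Correction k=2: B_{4}/4! · (f^{(3)}(19) − f^{(3)}(6)) = −1/720 · (0.00105009 − 0.00168074) = 8.75904e-07.
After k=2: 122.331.
Correction k=3: B_{6}/6! · (f^{(5)}(19) − f^{(5)}(6)) = 1/30240 · (1.30897e-06 − 1.98302e-06) = -2.22899e-11.
After k=3: 122.331.
Correction k=4: B_{8}/8! · (f^{(7)}(19) − f^{(7)}(6)) = −1/1209600 · (1.30938e-09 − 1.94051e-09) = 5.21768e-16.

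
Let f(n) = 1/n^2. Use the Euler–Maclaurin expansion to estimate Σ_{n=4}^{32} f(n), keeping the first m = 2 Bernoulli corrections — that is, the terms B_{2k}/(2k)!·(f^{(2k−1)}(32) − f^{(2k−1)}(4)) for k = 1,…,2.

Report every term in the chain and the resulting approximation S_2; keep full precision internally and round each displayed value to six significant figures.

S_2 ≈ 0.253055

Integral: ∫_4^32 1/x^2 dx = 0.218750.
Endpoint term: (f(4) + f(32))/2 = (0.0625000 + 0.000976562)/2 = 0.0317383.
Running total after boundary: 0.250488.
Correction k=1: B_{2}/2! · (f^{(1)}(32) − f^{(1)}(4)) = 1/12 · (-6.10352e-05 − (-0.0312500)) = 0.00259908.
Partial sum through k=1: 0.253087.
Correction k=2: B_{4}/4! · (f^{(3)}(32) − f^{(3)}(4)) = −1/720 · (-7.15256e-07 − (-0.0234375)) = -3.25511e-05.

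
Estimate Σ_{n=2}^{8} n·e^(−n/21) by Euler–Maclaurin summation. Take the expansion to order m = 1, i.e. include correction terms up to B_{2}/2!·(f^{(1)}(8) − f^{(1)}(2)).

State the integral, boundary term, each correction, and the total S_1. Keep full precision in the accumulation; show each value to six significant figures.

∫_2^8 x·e^(−x/21) dx evaluates to 23.0474.
Endpoint term: (f(2) + f(8))/2 = (1.81831 + 5.46568)/2 = 3.64200.
Integral + boundary = 26.6894.
Order-1 term: 1/12 · (0.422940 − 0.822570) = -0.0333025.

S_1 ≈ 26.6561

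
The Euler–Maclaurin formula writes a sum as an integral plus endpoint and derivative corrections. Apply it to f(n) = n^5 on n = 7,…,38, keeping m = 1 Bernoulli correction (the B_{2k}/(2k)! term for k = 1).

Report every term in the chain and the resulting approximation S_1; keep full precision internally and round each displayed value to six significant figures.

The integral term ∫_7^38 x^5 dx = 5.01803e+08.
½[f(7) + f(38)] = ½[16807.0 + 7.92352e+07] = 3.96260e+07.
Running total after boundary: 5.41429e+08.
Order-1 term: 1/12 · (1.04257e+07 − 12005.0) = 867806.

S_1 ≈ 5.42297e+08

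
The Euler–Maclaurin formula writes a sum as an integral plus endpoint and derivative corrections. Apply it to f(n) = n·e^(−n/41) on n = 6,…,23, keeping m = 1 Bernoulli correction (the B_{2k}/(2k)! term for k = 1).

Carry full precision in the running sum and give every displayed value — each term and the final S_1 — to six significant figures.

S_1 ≈ 176.386

The integral term ∫_6^23 x·e^(−x/41) dx = 167.272.
Boundary: ½(f(6) + f(23)) = ½(5.18318 + 13.1250) = 9.15409.
Integral + boundary = 176.426.
Correction k=1: B_{2}/2! · (f^{(1)}(23) − f^{(1)}(6)) = 1/12 · (0.250530 − 0.737444) = -0.0405761.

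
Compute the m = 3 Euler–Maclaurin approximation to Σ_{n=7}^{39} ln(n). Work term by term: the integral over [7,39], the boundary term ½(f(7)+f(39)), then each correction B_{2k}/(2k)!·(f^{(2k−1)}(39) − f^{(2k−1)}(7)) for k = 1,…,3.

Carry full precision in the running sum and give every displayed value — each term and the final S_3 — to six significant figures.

The integral term ∫_7^39 ln(x) dx = 97.2575.
Boundary: ½(f(7) + f(39)) = ½(1.94591 + 3.66356) = 2.80474.
Integral + boundary = 100.062.
k=1: B_{2}/(2)! × [f^{(1)}(39) − f^{(1)}(7)] = 1/12 × (0.0256410 − 0.142857) = -0.00976801.
Running total after k=1: 100.053.
k=2: B_{4}/(4)! × [f^{(3)}(39) − f^{(3)}(7)] = −1/720 × (3.37160e-05 − 0.00583090) = 8.05165e-06.
Running total after k=2: 100.053.
k=3: B_{6}/(6)! × [f^{(5)}(39) − f^{(5)}(7)] = 1/30240 × (2.66004e-07 − 0.00142798) = -4.72126e-08.

S_3 ≈ 100.053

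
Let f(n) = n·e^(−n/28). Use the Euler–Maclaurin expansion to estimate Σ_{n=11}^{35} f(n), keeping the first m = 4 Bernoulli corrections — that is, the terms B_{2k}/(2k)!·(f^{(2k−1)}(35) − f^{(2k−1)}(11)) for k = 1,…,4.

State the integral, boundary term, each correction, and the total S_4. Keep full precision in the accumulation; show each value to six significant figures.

Integral: ∫_11^35 x·e^(−x/28) dx = 231.842.
Boundary: ½(f(11) + f(35)) = ½(7.42638 + 10.0277) = 8.72702.
So far: 240.569.
k=1: B_{2}/(2)! × [f^{(1)}(35) − f^{(1)}(11)] = 1/12 × (-0.0716262 − 0.409897) = -0.0401270.
Partial sum through k=1: 240.529.
k=2: B_{4}/(4)! × [f^{(3)}(35) − f^{(3)}(11)] = −1/720 × (0.000639520 − 0.00224509) = 2.22995e-06.
Partial sum through k=2: 240.529.
k=3: B_{6}/(6)! × [f^{(5)}(35) − f^{(5)}(11)] = 1/30240 × (1.74796e-06 − 5.06039e-06) = -1.09538e-10.
Partial sum through k=3: 240.529.
k=4: B_{8}/(8)! × [f^{(7)}(35) − f^{(7)}(11)] = −1/1209600 × (3.41863e-09 − 9.25656e-09) = 4.82634e-15.

S_4 ≈ 240.529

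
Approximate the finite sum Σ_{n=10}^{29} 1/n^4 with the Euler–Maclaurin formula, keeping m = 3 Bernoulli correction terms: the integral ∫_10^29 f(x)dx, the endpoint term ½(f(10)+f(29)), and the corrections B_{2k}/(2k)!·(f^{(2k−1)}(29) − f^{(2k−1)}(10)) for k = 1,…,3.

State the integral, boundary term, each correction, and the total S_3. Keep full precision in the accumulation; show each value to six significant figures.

Integral: ∫_10^29 1/x^4 dx = 0.000319666.
½[f(10) + f(29)] = ½[0.000100000 + 1.41387e-06] = 5.07069e-05.
Integral + boundary = 0.000370373.
k=1: B_{2}/(2)! × [f^{(1)}(29) − f^{(1)}(10)] = 1/12 × (-1.95016e-07 − (-4.00000e-05)) = 3.31708e-06.
Partial sum through k=1: 0.000373690.
k=2: B_{4}/(4)! × [f^{(3)}(29) − f^{(3)}(10)] = −1/720 × (-6.95657e-09 − (-1.20000e-05)) = -1.66570e-08.
Partial sum through k=2: 0.000373673.
k=3: B_{6}/(6)! × [f^{(5)}(29) − f^{(5)}(10)] = 1/30240 × (-4.63220e-10 − (-6.72000e-06)) = 2.22207e-10.

S_3 ≈ 0.000373674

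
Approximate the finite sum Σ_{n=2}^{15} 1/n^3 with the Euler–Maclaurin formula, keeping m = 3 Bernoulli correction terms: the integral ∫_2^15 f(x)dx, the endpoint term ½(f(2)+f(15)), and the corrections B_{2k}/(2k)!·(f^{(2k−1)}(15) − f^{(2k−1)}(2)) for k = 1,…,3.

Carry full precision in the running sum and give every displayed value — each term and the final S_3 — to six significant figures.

S_3 ≈ 0.200069

Integral: ∫_2^15 1/x^3 dx = 0.122778.
Endpoint term: (f(2) + f(15))/2 = (0.125000 + 0.000296296)/2 = 0.0626481.
So far: 0.185426.
Correction k=1: B_{2}/2! · (f^{(1)}(15) − f^{(1)}(2)) = 1/12 · (-5.92593e-05 − (-0.187500)) = 0.0156201.
After k=1: 0.201046.
Correction k=2: B_{4}/4! · (f^{(3)}(15) − f^{(3)}(2)) = −1/720 · (-5.26749e-06 − (-0.937500)) = -0.00130208.
After k=2: 0.199744.
Correction k=3: B_{6}/6! · (f^{(5)}(15) − f^{(5)}(2)) = 1/30240 · (-9.83265e-07 − (-9.84375)) = 0.000325521.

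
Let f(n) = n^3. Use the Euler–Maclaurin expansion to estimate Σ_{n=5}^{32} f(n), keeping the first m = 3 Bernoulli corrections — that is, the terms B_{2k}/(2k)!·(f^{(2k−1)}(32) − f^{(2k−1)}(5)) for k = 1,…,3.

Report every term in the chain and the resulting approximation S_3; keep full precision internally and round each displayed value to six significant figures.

∫_5^32 x^3 dx evaluates to 261988.
Endpoint term: (f(5) + f(32))/2 = (125.000 + 32768.0)/2 = 16446.5.
So far: 278434.
k=1: B_{2}/(2)! × [f^{(1)}(32) − f^{(1)}(5)] = 1/12 × (3072.00 − 75.0000) = 249.750.
After k=1: 278684.
k=2: B_{4}/(4)! × [f^{(3)}(32) − f^{(3)}(5)] = −1/720 × (6.00000 − 6.00000) = 0.00000.
After k=2: 278684.
k=3: B_{6}/(6)! × [f^{(5)}(32) − f^{(5)}(5)] = 1/30240 × (0.00000 − 0.00000) = 0.00000.

S_3 ≈ 278684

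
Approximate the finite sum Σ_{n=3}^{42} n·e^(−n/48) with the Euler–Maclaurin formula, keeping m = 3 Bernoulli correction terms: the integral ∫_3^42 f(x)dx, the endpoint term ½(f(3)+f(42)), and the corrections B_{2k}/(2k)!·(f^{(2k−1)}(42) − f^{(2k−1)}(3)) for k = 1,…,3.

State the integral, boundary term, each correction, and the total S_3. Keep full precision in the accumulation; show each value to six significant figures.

S_3 ≈ 508.933

The integral term ∫_3^42 x·e^(−x/48) dx = 498.839.
½[f(3) + f(42)] = ½[2.81824 + 17.5082] = 10.1632.
So far: 509.002.
Correction k=1: B_{2}/2! · (f^{(1)}(42) − f^{(1)}(3)) = 1/12 · (0.0521078 − 0.880700) = -0.0690493.
After k=1: 508.933.
Correction k=2: B_{4}/4! · (f^{(3)}(42) − f^{(3)}(3)) = −1/720 · (0.000384476 − 0.00119771) = 1.12949e-06.
After k=2: 508.933.
Correction k=3: B_{6}/6! · (f^{(5)}(42) − f^{(5)}(3)) = 1/30240 · (3.23930e-07 − 8.73773e-07) = -1.81826e-11.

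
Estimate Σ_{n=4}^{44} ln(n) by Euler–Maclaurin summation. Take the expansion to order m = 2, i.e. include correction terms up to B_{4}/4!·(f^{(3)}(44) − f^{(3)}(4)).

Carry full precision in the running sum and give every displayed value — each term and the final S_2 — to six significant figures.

S_2 ≈ 123.526

∫_4^44 ln(x) dx evaluates to 120.959.
Boundary: ½(f(4) + f(44)) = ½(1.38629 + 3.78419) = 2.58524.
Running total after boundary: 123.544.
Order-1 term: 1/12 · (0.0227273 − 0.250000) = -0.0189394.
Running total after k=1: 123.525.
Order-2 term: −1/720 · (2.34786e-05 − 0.0312500) = 4.33702e-05.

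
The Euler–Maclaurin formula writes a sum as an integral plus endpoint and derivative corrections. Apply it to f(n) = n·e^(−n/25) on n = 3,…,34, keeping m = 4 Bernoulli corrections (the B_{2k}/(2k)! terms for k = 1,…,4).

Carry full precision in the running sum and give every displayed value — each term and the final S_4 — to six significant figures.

S_4 ≈ 247.891

The integral term ∫_3^34 x·e^(−x/25) dx = 242.270.
Endpoint term: (f(3) + f(34))/2 = (2.66076 + 8.72647)/2 = 5.69361.
Running total after boundary: 247.963.
Order-1 term: 1/12 · (-0.0923979 − 0.780490) = -0.0727407.
Partial sum through k=1: 247.891.
Order-2 term: −1/720 · (0.000673478 − 0.00408693) = 4.74090e-06.
Partial sum through k=2: 247.891.
Order-3 term: 1/30240 · (2.39167e-06 − 1.10801e-05) = -2.87317e-10.
Partial sum through k=3: 247.891.
Order-4 term: −1/1209600 · (5.92923e-09 − 2.49938e-08) = 1.57611e-14.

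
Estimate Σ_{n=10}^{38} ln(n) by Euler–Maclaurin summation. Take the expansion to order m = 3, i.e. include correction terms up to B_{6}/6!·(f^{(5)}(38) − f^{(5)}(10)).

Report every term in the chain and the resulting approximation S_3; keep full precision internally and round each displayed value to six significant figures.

The integral term ∫_10^38 ln(x) dx = 87.2024.
Endpoint term: (f(10) + f(38))/2 = (2.30259 + 3.63759)/2 = 2.97009.
So far: 90.1725.
Correction k=1: B_{2}/2! · (f^{(1)}(38) − f^{(1)}(10)) = 1/12 · (0.0263158 − 0.100000) = -0.00614035.
Running total after k=1: 90.1664.
Correction k=2: B_{4}/4! · (f^{(3)}(38) − f^{(3)}(10)) = −1/720 · (3.64485e-05 − 0.00200000) = 2.72715e-06.
Running total after k=2: 90.1664.
Correction k=3: B_{6}/6! · (f^{(5)}(38) − f^{(5)}(10)) = 1/30240 · (3.02896e-07 − 0.000240000) = -7.92649e-09.

S_3 ≈ 90.1664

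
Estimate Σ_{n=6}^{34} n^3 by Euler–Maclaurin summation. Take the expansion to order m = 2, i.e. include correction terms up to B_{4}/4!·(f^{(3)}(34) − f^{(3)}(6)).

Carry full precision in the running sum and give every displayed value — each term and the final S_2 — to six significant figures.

Integral: ∫_6^34 x^3 dx = 333760.
Endpoint term: (f(6) + f(34))/2 = (216.000 + 39304.0)/2 = 19760.0.
So far: 353520.
Order-1 term: 1/12 · (3468.00 − 108.000) = 280.000.
After k=1: 353800.
Order-2 term: −1/720 · (6.00000 − 6.00000) = 0.00000.

S_2 ≈ 353800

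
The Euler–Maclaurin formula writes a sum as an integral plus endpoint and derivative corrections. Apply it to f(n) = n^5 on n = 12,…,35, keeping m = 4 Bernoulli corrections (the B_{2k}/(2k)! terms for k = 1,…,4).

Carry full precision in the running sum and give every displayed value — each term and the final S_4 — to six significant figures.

S_4 ≈ 3.32882e+08

∫_12^35 x^5 dx evaluates to 3.05880e+08.
Endpoint term: (f(12) + f(35))/2 = (248832 + 5.25219e+07)/2 = 2.63854e+07.
Integral + boundary = 3.32265e+08.
Correction k=1: B_{2}/2! · (f^{(1)}(35) − f^{(1)}(12)) = 1/12 · (7.50312e+06 − 103680) = 616620.
After k=1: 3.32882e+08.
Correction k=2: B_{4}/4! · (f^{(3)}(35) − f^{(3)}(12)) = −1/720 · (73500.0 − 8640.00) = -90.0833.
After k=2: 3.32882e+08.
Correction k=3: B_{6}/6! · (f^{(5)}(35) − f^{(5)}(12)) = 1/30240 · (120.000 − 120.000) = 0.00000.
After k=3: 3.32882e+08.
Correction k=4: B_{8}/8! · (f^{(7)}(35) − f^{(7)}(12)) = −1/1209600 · (0.00000 − 0.00000) = 0.00000.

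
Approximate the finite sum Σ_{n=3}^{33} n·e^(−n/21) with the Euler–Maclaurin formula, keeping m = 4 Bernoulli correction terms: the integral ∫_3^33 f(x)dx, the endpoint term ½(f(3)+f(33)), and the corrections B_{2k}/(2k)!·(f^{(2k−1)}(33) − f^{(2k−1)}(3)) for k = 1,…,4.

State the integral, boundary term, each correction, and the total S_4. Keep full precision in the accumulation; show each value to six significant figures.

S_4 ≈ 205.976

∫_3^33 x·e^(−x/21) dx evaluates to 201.320.
Endpoint term: (f(3) + f(33))/2 = (2.60063 + 6.85569)/2 = 4.72816.
Running total after boundary: 206.048.
Correction k=1: B_{2}/2! · (f^{(1)}(33) − f^{(1)}(3)) = 1/12 · (-0.118713 − 0.743038) = -0.0718126.
Running total after k=1: 205.976.
Correction k=2: B_{4}/4! · (f^{(3)}(33) − f^{(3)}(3)) = −1/720 · (0.000672978 − 0.00561631) = 6.86574e-06.
Running total after k=2: 205.976.
Correction k=3: B_{6}/6! · (f^{(5)}(33) − f^{(5)}(3)) = 1/30240 · (3.66246e-06 − 2.16502e-05) = -5.94832e-10.
Running total after k=3: 205.976.
Correction k=4: B_{8}/8! · (f^{(7)}(33) − f^{(7)}(3)) = −1/1209600 · (1.31494e-08 − 6.93083e-08) = 4.64276e-14.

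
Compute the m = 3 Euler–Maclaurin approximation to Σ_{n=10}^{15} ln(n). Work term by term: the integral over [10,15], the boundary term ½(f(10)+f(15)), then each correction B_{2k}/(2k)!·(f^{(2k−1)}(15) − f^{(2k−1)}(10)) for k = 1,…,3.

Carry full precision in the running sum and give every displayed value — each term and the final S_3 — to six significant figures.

∫_10^15 ln(x) dx evaluates to 12.5949.
Boundary: ½(f(10) + f(15)) = ½(2.30259 + 2.70805) = 2.50532.
So far: 15.1002.
k=1: B_{2}/(2)! × [f^{(1)}(15) − f^{(1)}(10)] = 1/12 × (0.0666667 − 0.100000) = -0.00277778.
Running total after k=1: 15.0974.
k=2: B_{4}/(4)! × [f^{(3)}(15) − f^{(3)}(10)] = −1/720 × (0.000592593 − 0.00200000) = 1.95473e-06.
Running total after k=2: 15.0974.
k=3: B_{6}/(6)! × [f^{(5)}(15) − f^{(5)}(10)] = 1/30240 × (3.16049e-05 − 0.000240000) = -6.89137e-09.

S_3 ≈ 15.0974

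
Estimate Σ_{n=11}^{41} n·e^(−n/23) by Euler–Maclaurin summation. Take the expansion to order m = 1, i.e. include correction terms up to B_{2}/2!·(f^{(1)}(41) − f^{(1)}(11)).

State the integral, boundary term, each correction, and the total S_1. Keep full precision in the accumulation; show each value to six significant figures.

∫_11^41 x·e^(−x/23) dx evaluates to 237.142.
Boundary: ½(f(11) + f(41)) = ½(6.81847 + 6.89615) = 6.85731.
So far: 244.000.
Correction k=1: B_{2}/2! · (f^{(1)}(41) − f^{(1)}(11)) = 1/12 · (-0.131634 − 0.323405) = -0.0379199.

S_1 ≈ 243.962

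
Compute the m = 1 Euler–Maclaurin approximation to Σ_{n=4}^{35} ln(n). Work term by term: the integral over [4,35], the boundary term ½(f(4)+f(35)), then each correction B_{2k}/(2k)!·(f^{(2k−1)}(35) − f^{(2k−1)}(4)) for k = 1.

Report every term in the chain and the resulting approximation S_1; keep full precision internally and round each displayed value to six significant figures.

S_1 ≈ 90.3444

The integral term ∫_4^35 ln(x) dx = 87.8920.
½[f(4) + f(35)] = ½[1.38629 + 3.55535] = 2.47082.
Integral + boundary = 90.3628.
k=1: B_{2}/(2)! × [f^{(1)}(35) − f^{(1)}(4)] = 1/12 × (0.0285714 − 0.250000) = -0.0184524.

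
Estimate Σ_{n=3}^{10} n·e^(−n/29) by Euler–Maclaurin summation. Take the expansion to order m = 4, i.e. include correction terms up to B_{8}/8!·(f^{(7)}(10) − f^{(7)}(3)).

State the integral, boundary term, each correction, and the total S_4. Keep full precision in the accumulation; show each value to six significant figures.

Integral: ∫_3^10 x·e^(−x/29) dx = 35.6633.
Boundary: ½(f(3) + f(10)) = ½(2.70517 + 7.08342) = 4.89430.
So far: 40.5576.
k=1: B_{2}/(2)! × [f^{(1)}(10) − f^{(1)}(3)] = 1/12 × (0.464086 − 0.808441) = -0.0286962.
Partial sum through k=1: 40.5289.
k=2: B_{4}/(4)! × [f^{(3)}(10) − f^{(3)}(3)] = −1/720 × (0.00223635 − 0.00310569) = 1.20742e-06.
Partial sum through k=2: 40.5289.
k=3: B_{6}/(6)! × [f^{(5)}(10) − f^{(5)}(3)] = 1/30240 × (4.66216e-06 − 6.24268e-06) = -5.22660e-11.
Partial sum through k=3: 40.5289.
k=4: B_{8}/(8)! × [f^{(7)}(10) − f^{(7)}(3)] = −1/1209600 × (7.92528e-09 − 1.04548e-08) = 2.09123e-15.

S_4 ≈ 40.5289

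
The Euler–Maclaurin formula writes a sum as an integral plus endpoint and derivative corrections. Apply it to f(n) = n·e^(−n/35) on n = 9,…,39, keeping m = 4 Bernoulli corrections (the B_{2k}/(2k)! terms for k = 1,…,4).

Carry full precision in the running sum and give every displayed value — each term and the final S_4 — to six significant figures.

S_4 ≈ 350.737

The integral term ∫_9^39 x·e^(−x/35) dx = 340.909.
½[f(9) + f(39)] = ½[6.95932 + 12.7978] = 9.87858.
Integral + boundary = 350.788.
Order-1 term: 1/12 · (-0.0375028 − 0.574420) = -0.0509936.
Partial sum through k=1: 350.737.
Order-2 term: −1/720 · (0.000505140 − 0.00173138) = 1.70311e-06.
Partial sum through k=2: 350.737.
Order-3 term: 1/30240 · (8.49710e-07 − 2.44395e-06) = -5.27196e-11.
Partial sum through k=3: 350.737.
Order-4 term: −1/1209600 · (1.05066e-09 − 2.83635e-09) = 1.47626e-15.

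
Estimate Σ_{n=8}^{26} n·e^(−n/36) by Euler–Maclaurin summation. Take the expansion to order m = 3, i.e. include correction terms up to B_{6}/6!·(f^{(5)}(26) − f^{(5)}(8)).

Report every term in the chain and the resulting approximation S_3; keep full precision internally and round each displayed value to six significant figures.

∫_8^26 x·e^(−x/36) dx evaluates to 184.349.
½[f(8) + f(26)] = ½[6.40590 + 12.6275] = 9.51668.
Integral + boundary = 193.865.
Correction k=1: B_{2}/2! · (f^{(1)}(26) − f^{(1)}(8)) = 1/12 · (0.134909 − 0.622796) = -0.0406572.
After k=1: 193.825.
Correction k=2: B_{4}/4! · (f^{(3)}(26) − f^{(3)}(8)) = −1/720 · (0.000853590 − 0.00171626) = 1.19815e-06.
After k=2: 193.825.
Correction k=3: B_{6}/6! · (f^{(5)}(26) − f^{(5)}(8)) = 1/30240 · (1.23695e-06 − 2.27775e-06) = -3.44181e-11.

S_3 ≈ 193.825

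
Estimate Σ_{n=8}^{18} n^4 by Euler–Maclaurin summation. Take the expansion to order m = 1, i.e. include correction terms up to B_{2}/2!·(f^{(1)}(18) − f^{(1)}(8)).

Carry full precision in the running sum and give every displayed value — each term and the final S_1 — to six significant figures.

Integral: ∫_8^18 x^4 dx = 371360.
½[f(8) + f(18)] = ½[4096.00 + 104976] = 54536.0.
So far: 425896.
Correction k=1: B_{2}/2! · (f^{(1)}(18) − f^{(1)}(8)) = 1/12 · (23328.0 − 2048.00) = 1773.33.

S_1 ≈ 427669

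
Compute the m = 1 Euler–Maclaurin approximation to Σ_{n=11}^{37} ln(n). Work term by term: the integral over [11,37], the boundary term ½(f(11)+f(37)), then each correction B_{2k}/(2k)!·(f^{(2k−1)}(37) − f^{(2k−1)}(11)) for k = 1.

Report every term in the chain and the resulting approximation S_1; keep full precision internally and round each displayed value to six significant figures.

S_1 ≈ 84.2262

∫_11^37 ln(x) dx evaluates to 81.2271.
½[f(11) + f(37)] = ½[2.39790 + 3.61092] = 3.00441.
Running total after boundary: 84.2315.
Correction k=1: B_{2}/2! · (f^{(1)}(37) − f^{(1)}(11)) = 1/12 · (0.0270270 − 0.0909091) = -0.00532351.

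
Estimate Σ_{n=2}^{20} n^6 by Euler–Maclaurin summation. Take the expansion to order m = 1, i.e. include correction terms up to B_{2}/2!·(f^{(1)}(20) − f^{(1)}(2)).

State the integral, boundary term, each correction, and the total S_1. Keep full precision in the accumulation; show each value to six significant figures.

The integral term ∫_2^20 x^6 dx = 1.82857e+08.
Boundary: ½(f(2) + f(20)) = ½(64.0000 + 6.40000e+07) = 3.20000e+07.
Integral + boundary = 2.14857e+08.
Order-1 term: 1/12 · (1.92000e+07 − 192.000) = 1.59998e+06.

S_1 ≈ 2.16457e+08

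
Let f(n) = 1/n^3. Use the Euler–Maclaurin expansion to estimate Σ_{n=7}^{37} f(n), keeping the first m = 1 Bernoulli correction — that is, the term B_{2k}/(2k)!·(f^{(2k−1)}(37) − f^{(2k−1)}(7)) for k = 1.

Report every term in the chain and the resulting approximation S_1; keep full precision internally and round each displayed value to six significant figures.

S_1 ≈ 0.0114104

The integral term ∫_7^37 1/x^3 dx = 0.00983885.
Endpoint term: (f(7) + f(37))/2 = (0.00291545 + 1.97422e-05)/2 = 0.00146760.
Integral + boundary = 0.0113064.
k=1: B_{2}/(2)! × [f^{(1)}(37) − f^{(1)}(7)] = 1/12 × (-1.60072e-06 − (-0.00124948)) = 0.000103990.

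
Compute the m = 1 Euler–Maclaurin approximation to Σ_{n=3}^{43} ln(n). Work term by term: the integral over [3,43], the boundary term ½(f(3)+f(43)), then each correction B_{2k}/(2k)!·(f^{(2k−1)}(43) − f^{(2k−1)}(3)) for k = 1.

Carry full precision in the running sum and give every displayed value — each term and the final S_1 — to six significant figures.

The integral term ∫_3^43 ln(x) dx = 118.436.
Boundary: ½(f(3) + f(43)) = ½(1.09861 + 3.76120) = 2.42991.
So far: 120.866.
Order-1 term: 1/12 · (0.0232558 − 0.333333) = -0.0258398.

S_1 ≈ 120.840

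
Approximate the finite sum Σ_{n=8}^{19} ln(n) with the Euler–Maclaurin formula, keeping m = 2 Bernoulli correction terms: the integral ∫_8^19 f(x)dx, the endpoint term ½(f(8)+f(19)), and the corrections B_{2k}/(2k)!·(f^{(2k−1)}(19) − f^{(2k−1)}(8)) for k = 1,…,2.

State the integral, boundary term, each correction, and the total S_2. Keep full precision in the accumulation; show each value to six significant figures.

Integral: ∫_8^19 ln(x) dx = 28.3088.
Boundary: ½(f(8) + f(19)) = ½(2.07944 + 2.94444) = 2.51194.
Running total after boundary: 30.8207.
Correction k=1: B_{2}/2! · (f^{(1)}(19) − f^{(1)}(8)) = 1/12 · (0.0526316 − 0.125000) = -0.00603070.
Partial sum through k=1: 30.8147.
Correction k=2: B_{4}/4! · (f^{(3)}(19) − f^{(3)}(8)) = −1/720 · (0.000291588 − 0.00390625) = 5.02036e-06.

S_2 ≈ 30.8147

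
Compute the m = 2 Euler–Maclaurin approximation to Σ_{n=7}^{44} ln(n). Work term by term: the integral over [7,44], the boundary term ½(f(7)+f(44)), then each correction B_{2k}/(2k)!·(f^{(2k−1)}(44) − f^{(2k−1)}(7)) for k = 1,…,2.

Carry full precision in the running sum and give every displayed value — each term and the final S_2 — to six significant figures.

S_2 ≈ 118.738

The integral term ∫_7^44 ln(x) dx = 115.883.
½[f(7) + f(44)] = ½[1.94591 + 3.78419] = 2.86505.
So far: 118.748.
k=1: B_{2}/(2)! × [f^{(1)}(44) − f^{(1)}(7)] = 1/12 × (0.0227273 − 0.142857) = -0.0100108.
Partial sum through k=1: 118.738.
k=2: B_{4}/(4)! × [f^{(3)}(44) − f^{(3)}(7)] = −1/720 × (2.34786e-05 − 0.00583090) = 8.06587e-06.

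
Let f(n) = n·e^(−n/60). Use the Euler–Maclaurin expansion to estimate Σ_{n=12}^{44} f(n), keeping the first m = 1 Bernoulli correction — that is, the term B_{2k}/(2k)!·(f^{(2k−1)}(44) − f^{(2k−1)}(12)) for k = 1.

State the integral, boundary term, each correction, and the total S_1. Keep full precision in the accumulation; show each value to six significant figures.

The integral term ∫_12^44 x·e^(−x/60) dx = 539.812.
Endpoint term: (f(12) + f(44))/2 = (9.82477 + 21.1334)/2 = 15.4791.
So far: 555.291.
Correction k=1: B_{2}/2! · (f^{(1)}(44) − f^{(1)}(12)) = 1/12 · (0.128081 − 0.654985) = -0.0439086.

S_1 ≈ 555.247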